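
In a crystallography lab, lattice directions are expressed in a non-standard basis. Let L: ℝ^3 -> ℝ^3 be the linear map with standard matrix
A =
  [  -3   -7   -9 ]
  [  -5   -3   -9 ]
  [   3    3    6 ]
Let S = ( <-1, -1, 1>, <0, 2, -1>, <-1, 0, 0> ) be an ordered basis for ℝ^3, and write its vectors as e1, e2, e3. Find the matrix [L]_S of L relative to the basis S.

With P the matrix whose columns are e1, ..., e3, [L]_S = P^(-1) A P.
Column by column: L(e1) = A e1 = <1, -1, 0>; its S-coordinates <-1, -1, 0> give column 1.
Continuing for each basis vector yields [L]_S = [[-1, 3, -1], [-1, 3, 2], [0, 2, -2]].

[[-1, 3, -1], [-1, 3, 2], [0, 2, -2]]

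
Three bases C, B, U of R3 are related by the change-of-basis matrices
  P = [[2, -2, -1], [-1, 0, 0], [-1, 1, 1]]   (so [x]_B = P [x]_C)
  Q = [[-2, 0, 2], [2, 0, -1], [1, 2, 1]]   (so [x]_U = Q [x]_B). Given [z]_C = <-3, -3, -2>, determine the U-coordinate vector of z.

<-8, 6, 6>

Composing the changes, [z]_U = Q P [z]_C.
Q P = [[-6, 6, 4], [5, -5, -3], [-1, -1, 0]]; applying this to <-3, -3, -2> gives <-8, 6, 6>.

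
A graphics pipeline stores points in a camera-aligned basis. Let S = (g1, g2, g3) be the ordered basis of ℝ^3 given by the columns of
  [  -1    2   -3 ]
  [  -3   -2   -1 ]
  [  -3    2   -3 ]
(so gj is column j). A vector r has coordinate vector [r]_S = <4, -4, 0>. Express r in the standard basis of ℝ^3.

<-12, -4, -20>

r = M [r]_S, where M has columns g1, ..., g3.
Carrying out the matrix-vector product, r = <-12, -4, -20>.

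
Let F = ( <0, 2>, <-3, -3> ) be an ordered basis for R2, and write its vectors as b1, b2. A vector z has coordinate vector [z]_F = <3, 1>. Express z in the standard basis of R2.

<-3, 3>

The coordinates say z = 3b1 + b2; adding the scaled basis vectors gives <-3, 3>.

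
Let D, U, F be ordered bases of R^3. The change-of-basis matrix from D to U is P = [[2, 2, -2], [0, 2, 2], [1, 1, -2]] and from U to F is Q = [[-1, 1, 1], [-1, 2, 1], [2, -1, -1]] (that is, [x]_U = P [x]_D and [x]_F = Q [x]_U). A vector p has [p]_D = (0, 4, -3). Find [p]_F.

(-2, 0, 16)

Composing the changes, [p]_F = Q P [p]_D.
Q P = [[-1, 1, 2], [-1, 3, 4], [3, 1, -4]]; applying this to (0, 4, -3) gives (-2, 0, 16).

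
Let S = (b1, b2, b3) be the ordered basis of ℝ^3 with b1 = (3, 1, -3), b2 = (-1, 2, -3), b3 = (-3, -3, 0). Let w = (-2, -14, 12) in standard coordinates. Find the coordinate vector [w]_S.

Write w = c_1 b1 + ... + c_3 b3 and solve for the c_i.
Row-reducing the augmented matrix [M | w] gives c = (0, -4, 2).
Check: 0·b1 - 4b2 + 2b3 = (-2, -14, 12).

(0, -4, 2)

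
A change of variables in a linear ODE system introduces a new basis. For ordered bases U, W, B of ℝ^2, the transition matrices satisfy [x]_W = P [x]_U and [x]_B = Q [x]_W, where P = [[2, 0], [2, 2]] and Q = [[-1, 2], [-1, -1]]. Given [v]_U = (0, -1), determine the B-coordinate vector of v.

(-4, 2)

Apply P to get W-coordinates (0, -2), then Q to get B-coordinates.
The result is [v]_B = (-4, 2).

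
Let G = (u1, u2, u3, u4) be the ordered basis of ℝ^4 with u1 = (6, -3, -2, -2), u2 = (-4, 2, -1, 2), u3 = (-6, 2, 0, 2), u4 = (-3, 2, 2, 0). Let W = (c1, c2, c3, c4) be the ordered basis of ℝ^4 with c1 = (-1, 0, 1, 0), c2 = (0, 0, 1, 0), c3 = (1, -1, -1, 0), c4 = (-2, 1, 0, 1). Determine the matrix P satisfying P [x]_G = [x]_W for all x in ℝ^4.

Let M have columns uj and N have columns cj. Then for every x, N [x]_W = x = M [x]_G, so P = N^(-1) M.
Since det N = -1, N^(-1) has integer entries; multiplying gives P = [[-1, 0, 2, 1], [0, -1, -2, -1], [1, 0, 0, -2], [-2, 2, 2, 0]].

[[-1, 0, 2, 1], [0, -1, -2, -1], [1, 0, 0, -2], [-2, 2, 2, 0]]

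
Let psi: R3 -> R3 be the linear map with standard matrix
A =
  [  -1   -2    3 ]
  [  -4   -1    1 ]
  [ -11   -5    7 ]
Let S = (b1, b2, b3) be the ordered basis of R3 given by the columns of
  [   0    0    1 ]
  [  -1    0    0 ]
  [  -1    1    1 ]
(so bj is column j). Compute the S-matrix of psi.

The j-th column of [psi]_S is [psi(bj)]_S.
psi(b1) = A b1 = [-1, 0, -2] = 0·b1 - b2 - b3, so column 1 is [0, -1, -1].
Repeating for b2, b3 and assembling the columns gives [[0, -1, 3], [-1, 3, -3], [-1, 3, 2]].

[[0, -1, 3], [-1, 3, -3], [-1, 3, 2]]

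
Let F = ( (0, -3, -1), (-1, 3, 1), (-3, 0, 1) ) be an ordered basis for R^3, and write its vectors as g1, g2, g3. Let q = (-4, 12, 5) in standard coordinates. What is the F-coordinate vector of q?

[q]_F is the unique c with M c = q, where M has columns g1, ..., g3.
Solving this 3x3 system gives c = (-3, 1, 1).
Check: -3g1 + g2 + g3 = (-4, 12, 5).

(-3, 1, 1)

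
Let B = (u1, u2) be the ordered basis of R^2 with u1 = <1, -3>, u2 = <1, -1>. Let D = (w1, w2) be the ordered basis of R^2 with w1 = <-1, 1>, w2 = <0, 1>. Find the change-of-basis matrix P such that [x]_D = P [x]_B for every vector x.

[[-1, -1], [-2, 0]]

Column j of P is [uj]_D, since P maps B-coordinates to D-coordinates.
Expressing u1 in D: u1 = -w1 - 2w2, so column 1 of P is <-1, -2>.
Doing the same for each uj gives P = [[-1, -1], [-2, 0]].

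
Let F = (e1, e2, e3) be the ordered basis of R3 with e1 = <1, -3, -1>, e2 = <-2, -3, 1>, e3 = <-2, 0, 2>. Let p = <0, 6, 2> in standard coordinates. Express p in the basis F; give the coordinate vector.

Write p = c_1 e1 + ... + c_3 e3 and solve for the c_i.
Gaussian elimination on [M | p] yields c = (0, -2, 2).
Check: 0·e1 - 2e2 + 2e3 = <0, 6, 2>.

<0, -2, 2>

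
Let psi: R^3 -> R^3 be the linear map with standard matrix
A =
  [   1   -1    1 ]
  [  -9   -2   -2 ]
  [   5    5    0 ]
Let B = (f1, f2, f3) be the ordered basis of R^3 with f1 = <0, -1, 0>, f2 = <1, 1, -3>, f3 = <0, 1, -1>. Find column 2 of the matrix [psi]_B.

Column 2 of [psi]_B is the B-coordinate vector of psi(f2).
In standard coordinates psi(f2) = A f2 = <-3, -5, 10>.
Converting to B: <-3, -5, 10> = f1 - 3f2 - f3, so the coordinate vector is <1, -3, -1>.

<1, -3, -1>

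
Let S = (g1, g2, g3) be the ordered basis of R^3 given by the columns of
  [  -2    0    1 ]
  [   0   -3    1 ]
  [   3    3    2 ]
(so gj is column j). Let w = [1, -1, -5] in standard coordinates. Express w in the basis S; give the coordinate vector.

[-1, 0, -1]

We seek scalars with c_1 g1 + ... + c_3 g3 = w; equivalently solve M c = w where the columns of M are g1, ..., g3.
Row-reducing the augmented matrix [M | w] gives c = (-1, 0, -1).
Check: -g1 + 0·g2 - g3 = [1, -1, -5].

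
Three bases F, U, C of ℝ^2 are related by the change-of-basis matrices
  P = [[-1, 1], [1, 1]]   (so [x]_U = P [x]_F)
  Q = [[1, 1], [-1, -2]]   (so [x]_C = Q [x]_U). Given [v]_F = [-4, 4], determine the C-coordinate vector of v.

[8, -8]

Apply P to get U-coordinates [8, 0], then Q to get C-coordinates.
The result is [v]_C = [8, -8].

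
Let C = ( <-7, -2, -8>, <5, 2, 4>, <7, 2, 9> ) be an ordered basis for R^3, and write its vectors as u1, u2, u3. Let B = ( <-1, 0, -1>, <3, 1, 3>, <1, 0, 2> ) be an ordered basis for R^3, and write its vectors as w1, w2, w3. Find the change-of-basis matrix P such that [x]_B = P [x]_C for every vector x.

[[0, 0, 1], [-2, 2, 2], [-1, -1, 2]]

Column j of P is [uj]_B, since P maps C-coordinates to B-coordinates.
Expressing u1 in B: u1 = 0·w1 - 2w2 - w3, so column 1 of P is <0, -2, -1>.
Doing the same for each uj gives P = [[0, 0, 1], [-2, 2, 2], [-1, -1, 2]].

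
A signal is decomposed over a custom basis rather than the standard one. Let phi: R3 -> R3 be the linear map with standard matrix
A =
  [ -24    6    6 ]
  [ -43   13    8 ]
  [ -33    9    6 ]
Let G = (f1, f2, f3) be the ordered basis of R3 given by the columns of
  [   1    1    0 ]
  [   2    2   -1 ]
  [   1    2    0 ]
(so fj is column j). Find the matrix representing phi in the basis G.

[[-3, 3, -3], [-3, -3, -3], [-3, 1, 1]]

With P the matrix whose columns are f1, ..., f3, [phi]_G = P^(-1) A P.
Column by column: phi(f1) = A f1 = (-6, -9, -9); its G-coordinates (-3, -3, -3) give column 1.
Continuing for each basis vector yields [phi]_G = [[-3, 3, -3], [-3, -3, -3], [-3, 1, 1]].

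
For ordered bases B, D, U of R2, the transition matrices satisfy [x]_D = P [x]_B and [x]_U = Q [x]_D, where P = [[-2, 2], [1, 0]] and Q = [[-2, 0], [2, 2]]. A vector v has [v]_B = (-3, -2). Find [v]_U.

Composing the changes, [v]_U = Q P [v]_B.
Q P = [[4, -4], [-2, 4]]; applying this to (-3, -2) gives (-4, -2).

(-4, -2)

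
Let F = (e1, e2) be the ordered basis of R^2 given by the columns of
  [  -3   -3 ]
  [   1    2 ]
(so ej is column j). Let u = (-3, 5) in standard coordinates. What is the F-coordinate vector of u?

(-3, 4)

Write u = c_1 e1 + c_2 e2 and solve for the c_i.
System: -3c_1 - 3c_2 = -3, c_1 + 2c_2 = 5; solving gives c_1 = -3, c_2 = 4.
Check: -3e1 + 4e2 = (-3, 5).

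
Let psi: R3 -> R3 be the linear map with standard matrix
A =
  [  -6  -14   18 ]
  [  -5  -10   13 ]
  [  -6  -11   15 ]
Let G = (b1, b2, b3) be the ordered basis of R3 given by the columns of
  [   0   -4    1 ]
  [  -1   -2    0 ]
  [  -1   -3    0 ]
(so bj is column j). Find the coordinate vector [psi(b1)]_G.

Compute psi(b1) = A b1 = (-4, -3, -4) in standard coordinates.
Then write this in G-coordinates: solve for y in y_1 b1 + ... + y_3 b3 = (-4, -3, -4).
This gives y = (1, 1, 0), which is column 1 of [psi]_G.

(1, 1, 0)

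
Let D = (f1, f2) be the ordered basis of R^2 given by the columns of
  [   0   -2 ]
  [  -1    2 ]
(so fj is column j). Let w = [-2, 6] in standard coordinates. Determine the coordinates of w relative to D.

Write w = c_1 f1 + c_2 f2 and solve for the c_i.
System: 0c_1 - 2c_2 = -2, -c_1 + 2c_2 = 6; solving gives c_1 = -4, c_2 = 1.
Check: -4f1 + f2 = [-2, 6].

[-4, 1]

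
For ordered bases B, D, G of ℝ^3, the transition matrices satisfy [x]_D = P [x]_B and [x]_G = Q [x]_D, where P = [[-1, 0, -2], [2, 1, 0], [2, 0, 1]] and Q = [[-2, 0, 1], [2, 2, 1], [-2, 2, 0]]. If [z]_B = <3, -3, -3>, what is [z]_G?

Composing the changes, [z]_G = Q P [z]_B.
Q P = [[4, 0, 5], [4, 2, -3], [6, 2, 4]]; applying this to <3, -3, -3> gives <-3, 15, 0>.

<-3, 15, 0>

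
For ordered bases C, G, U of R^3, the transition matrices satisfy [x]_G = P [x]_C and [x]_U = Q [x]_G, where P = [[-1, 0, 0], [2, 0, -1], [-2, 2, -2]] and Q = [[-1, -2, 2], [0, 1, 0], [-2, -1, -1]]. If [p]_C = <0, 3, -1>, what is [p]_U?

Apply P to get G-coordinates <0, 1, 8>, then Q to get U-coordinates.
The result is [p]_U = <14, 1, -9>.

<14, 1, -9>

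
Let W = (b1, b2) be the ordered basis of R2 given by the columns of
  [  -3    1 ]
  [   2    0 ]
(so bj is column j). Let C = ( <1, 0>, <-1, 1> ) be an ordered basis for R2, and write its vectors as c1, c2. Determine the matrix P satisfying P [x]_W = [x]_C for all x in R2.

Take x = bj: its W-coordinates are the j-th standard unit vector, so P e_j — column j of P — equals [bj]_C.
b1 = -c1 + 2c2, giving column 1 = <-1, 2>; repeating for each j gives P = [[-1, 1], [2, 0]].

[[-1, 1], [2, 0]]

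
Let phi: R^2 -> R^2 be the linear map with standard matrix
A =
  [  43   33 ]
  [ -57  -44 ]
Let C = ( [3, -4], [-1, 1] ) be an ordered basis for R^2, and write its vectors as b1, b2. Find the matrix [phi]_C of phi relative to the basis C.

The j-th column of [phi]_C is [phi(bj)]_C.
phi(b1) = A b1 = [-3, 5] = -2b1 - 3b2, so column 1 is [-2, -3].
Repeating for b2 and assembling the columns gives [[-2, -3], [-3, 1]].

[[-2, -3], [-3, 1]]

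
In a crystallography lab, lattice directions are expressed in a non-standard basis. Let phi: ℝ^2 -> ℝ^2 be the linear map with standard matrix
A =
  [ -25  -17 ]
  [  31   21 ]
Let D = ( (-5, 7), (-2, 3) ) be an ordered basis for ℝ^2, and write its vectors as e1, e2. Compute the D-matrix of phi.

[[-2, 1], [2, -2]]

Let P have columns e1, e2. Then [phi]_D = P^(-1) A P.
Here det P = -1, so P^(-1) is integer; computing A P first and then P^(-1)(A P) gives [[-2, 1], [2, -2]].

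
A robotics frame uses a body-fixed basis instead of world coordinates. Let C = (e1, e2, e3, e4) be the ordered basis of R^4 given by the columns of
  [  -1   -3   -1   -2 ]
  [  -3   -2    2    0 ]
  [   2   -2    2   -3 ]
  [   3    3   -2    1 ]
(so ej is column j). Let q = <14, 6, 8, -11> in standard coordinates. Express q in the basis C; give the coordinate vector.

<-2, -1, -1, -4>

Write q = c_1 e1 + ... + c_4 e4 and solve for the c_i.
Solving this 4x4 system gives c = (-2, -1, -1, -4).
Check: -2e1 - e2 - e3 - 4e4 = <14, 6, 8, -11>.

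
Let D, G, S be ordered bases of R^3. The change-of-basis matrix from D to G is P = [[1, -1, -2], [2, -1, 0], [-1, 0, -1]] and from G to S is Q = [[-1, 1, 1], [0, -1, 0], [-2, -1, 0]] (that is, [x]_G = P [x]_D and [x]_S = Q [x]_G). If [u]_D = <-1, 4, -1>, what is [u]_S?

<-1, 6, 12>

First [u]_G = P [u]_D = <-3, -6, 2>.
Then [u]_S = Q [u]_G = <-1, 6, 12>.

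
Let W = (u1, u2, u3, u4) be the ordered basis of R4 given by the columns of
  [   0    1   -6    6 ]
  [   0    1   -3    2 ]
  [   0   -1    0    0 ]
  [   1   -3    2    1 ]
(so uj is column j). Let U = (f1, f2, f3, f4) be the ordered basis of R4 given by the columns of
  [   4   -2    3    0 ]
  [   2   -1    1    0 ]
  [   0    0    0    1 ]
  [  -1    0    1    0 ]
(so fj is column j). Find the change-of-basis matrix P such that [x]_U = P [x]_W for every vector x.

[[-1, 2, -2, 1], [-2, 2, -1, 2], [0, -1, 0, 2], [0, -1, 0, 0]]

Take x = uj: its W-coordinates are the j-th standard unit vector, so P e_j — column j of P — equals [uj]_U.
u1 = -f1 - 2f2 + 0·f3 + 0·f4, giving column 1 = <-1, -2, 0, 0>; repeating for each j gives P = [[-1, 2, -2, 1], [-2, 2, -1, 2], [0, -1, 0, 2], [0, -1, 0, 0]].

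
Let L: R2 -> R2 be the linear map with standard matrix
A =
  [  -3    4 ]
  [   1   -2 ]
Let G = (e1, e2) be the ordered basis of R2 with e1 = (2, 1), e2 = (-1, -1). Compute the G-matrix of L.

[[-2, -2], [-2, -3]]

The j-th column of [L]_G is [L(ej)]_G.
L(e1) = A e1 = (-2, 0) = -2e1 - 2e2, so column 1 is (-2, -2).
Repeating for e2 and assembling the columns gives [[-2, -2], [-2, -3]].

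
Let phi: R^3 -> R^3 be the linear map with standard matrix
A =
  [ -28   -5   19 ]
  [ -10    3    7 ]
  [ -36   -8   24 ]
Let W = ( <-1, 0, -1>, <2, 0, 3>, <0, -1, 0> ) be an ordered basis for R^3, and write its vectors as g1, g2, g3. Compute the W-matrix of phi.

With P the matrix whose columns are g1, ..., g3, [phi]_W = P^(-1) A P.
Column by column: phi(g1) = A g1 = <9, 3, 12>; its W-coordinates <-3, 3, -3> give column 1.
Continuing for each basis vector yields [phi]_W = [[-3, -3, 1], [3, -1, 3], [-3, -1, 3]].

[[-3, -3, 1], [3, -1, 3], [-3, -1, 3]]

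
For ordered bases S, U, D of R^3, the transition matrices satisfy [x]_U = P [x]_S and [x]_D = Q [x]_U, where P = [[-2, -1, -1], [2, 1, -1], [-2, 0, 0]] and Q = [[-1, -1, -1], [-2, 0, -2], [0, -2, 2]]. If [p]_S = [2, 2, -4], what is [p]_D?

First [p]_U = P [p]_S = [-2, 10, -4].
Then [p]_D = Q [p]_U = [-4, 12, -28].

[-4, 12, -28]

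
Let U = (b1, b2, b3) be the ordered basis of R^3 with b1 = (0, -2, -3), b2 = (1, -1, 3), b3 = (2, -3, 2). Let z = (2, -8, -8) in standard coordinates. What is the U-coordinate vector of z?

Write z = c_1 b1 + ... + c_3 b3 and solve for the c_i.
Solving this 3x3 system gives c = (2, -2, 2).
Check: 2b1 - 2b2 + 2b3 = (2, -8, -8).

(2, -2, 2)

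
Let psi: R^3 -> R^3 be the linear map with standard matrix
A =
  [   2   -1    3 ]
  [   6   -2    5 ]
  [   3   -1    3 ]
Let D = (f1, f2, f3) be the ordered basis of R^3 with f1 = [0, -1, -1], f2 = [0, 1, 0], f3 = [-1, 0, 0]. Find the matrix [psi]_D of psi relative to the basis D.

The j-th column of [psi]_D is [psi(fj)]_D.
psi(f1) = A f1 = [-2, -3, -2] = 2f1 - f2 + 2f3, so column 1 is [2, -1, 2].
Repeating for f2, f3 and assembling the columns gives [[2, 1, 3], [-1, -1, -3], [2, 1, 2]].

[[2, 1, 3], [-1, -1, -3], [2, 1, 2]]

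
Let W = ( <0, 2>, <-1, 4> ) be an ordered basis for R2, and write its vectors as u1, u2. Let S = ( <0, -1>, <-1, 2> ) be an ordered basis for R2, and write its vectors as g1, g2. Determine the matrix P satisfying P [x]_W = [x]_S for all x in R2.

Column j of P is [uj]_S, since P maps W-coordinates to S-coordinates.
Expressing u1 in S: u1 = -2g1 + 0·g2, so column 1 of P is <-2, 0>.
Doing the same for each uj gives P = [[-2, -2], [0, 1]].

[[-2, -2], [0, 1]]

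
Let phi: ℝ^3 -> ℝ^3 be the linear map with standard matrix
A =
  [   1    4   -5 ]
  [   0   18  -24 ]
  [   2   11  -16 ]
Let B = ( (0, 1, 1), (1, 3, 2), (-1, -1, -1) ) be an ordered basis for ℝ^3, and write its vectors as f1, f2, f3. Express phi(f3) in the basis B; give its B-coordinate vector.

(0, 3, 3)

Column 3 of [phi]_B is the B-coordinate vector of phi(f3).
In standard coordinates phi(f3) = A f3 = (0, 6, 3).
Converting to B: (0, 6, 3) = 0·f1 + 3f2 + 3f3, so the coordinate vector is (0, 3, 3).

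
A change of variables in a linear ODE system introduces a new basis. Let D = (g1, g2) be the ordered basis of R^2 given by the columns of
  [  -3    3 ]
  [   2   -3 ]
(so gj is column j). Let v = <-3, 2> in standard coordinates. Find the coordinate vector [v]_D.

<1, 0>

[v]_D is the unique c with M c = v, where M has columns g1, g2.
System: -3c_1 + 3c_2 = -3, 2c_1 - 3c_2 = 2; solving gives c_1 = 1, c_2 = 0.
Check: g1 + 0·g2 = <-3, 2>.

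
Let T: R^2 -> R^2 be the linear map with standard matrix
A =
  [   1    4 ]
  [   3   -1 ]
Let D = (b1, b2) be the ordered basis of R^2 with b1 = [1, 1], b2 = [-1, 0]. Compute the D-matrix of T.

Let P have columns b1, b2. Then [T]_D = P^(-1) A P.
Here det P = 1, so P^(-1) is integer; computing A P first and then P^(-1)(A P) gives [[2, -3], [-3, -2]].

[[2, -3], [-3, -2]]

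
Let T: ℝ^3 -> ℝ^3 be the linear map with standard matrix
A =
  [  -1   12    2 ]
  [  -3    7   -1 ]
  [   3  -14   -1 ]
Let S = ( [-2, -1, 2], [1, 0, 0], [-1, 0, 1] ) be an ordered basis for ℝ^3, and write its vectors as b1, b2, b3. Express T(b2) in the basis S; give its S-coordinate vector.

Compute T(b2) = A b2 = [-1, -3, 3] in standard coordinates.
Then write this in S-coordinates: solve for y in y_1 b1 + ... + y_3 b3 = [-1, -3, 3].
This gives y = [3, 2, -3], which is column 2 of [T]_S.

[3, 2, -3]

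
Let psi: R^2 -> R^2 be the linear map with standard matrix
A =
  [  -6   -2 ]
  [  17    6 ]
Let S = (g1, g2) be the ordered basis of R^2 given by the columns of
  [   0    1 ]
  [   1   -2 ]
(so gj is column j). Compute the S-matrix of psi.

[[2, 1], [-2, -2]]

With P the matrix whose columns are g1, g2, [psi]_S = P^(-1) A P.
Column by column: psi(g1) = A g1 = <-2, 6>; its S-coordinates <2, -2> give column 1.
Continuing for each basis vector yields [psi]_S = [[2, 1], [-2, -2]].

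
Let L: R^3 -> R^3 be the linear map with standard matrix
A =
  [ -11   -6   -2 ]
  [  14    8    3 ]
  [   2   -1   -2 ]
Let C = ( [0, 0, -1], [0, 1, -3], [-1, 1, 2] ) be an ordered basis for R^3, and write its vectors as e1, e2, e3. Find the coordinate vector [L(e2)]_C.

[-2, -1, 0]

Column 2 of [L]_C is the C-coordinate vector of L(e2).
In standard coordinates L(e2) = A e2 = [0, -1, 5].
Converting to C: [0, -1, 5] = -2e1 - e2 + 0·e3, so the coordinate vector is [-2, -1, 0].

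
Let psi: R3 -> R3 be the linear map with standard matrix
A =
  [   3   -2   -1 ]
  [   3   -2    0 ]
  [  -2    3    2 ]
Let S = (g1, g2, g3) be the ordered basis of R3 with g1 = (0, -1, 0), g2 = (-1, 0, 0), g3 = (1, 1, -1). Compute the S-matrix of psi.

Let P have columns g1, ..., g3. Then [psi]_S = P^(-1) A P.
Here det P = 1, so P^(-1) is integer; computing A P first and then P^(-1)(A P) gives [[1, 1, 0], [1, 1, -1], [3, -2, 1]].

[[1, 1, 0], [1, 1, -1], [3, -2, 1]]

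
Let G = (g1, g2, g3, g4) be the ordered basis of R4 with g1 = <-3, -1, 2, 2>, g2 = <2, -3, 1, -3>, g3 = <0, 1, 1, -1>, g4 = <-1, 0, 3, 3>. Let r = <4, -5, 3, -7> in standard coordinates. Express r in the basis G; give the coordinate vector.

We seek scalars with c_1 g1 + ... + c_4 g4 = r; equivalently solve M c = r where the columns of M are g1, ..., g4.
Row-reducing the augmented matrix [M | r] gives c = (0, 2, 1, 0).
Check: 0·g1 + 2g2 + g3 + 0·g4 = <4, -5, 3, -7>.

<0, 2, 1, 0>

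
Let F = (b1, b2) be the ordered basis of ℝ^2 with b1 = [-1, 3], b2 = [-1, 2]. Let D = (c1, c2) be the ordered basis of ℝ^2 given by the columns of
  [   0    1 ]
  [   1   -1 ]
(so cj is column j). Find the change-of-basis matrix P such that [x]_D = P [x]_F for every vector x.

Take x = bj: its F-coordinates are the j-th standard unit vector, so P e_j — column j of P — equals [bj]_D.
b1 = 2c1 - c2, giving column 1 = [2, -1]; repeating for each j gives P = [[2, 1], [-1, -1]].

[[2, 1], [-1, -1]]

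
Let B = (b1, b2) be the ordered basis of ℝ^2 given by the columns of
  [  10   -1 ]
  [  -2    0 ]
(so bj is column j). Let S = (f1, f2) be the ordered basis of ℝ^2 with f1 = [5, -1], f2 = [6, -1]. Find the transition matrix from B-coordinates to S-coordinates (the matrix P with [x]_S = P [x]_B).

[[2, 1], [0, -1]]

Take x = bj: its B-coordinates are the j-th standard unit vector, so P e_j — column j of P — equals [bj]_S.
b1 = 2f1 + 0·f2, giving column 1 = [2, 0]; repeating for each j gives P = [[2, 1], [0, -1]].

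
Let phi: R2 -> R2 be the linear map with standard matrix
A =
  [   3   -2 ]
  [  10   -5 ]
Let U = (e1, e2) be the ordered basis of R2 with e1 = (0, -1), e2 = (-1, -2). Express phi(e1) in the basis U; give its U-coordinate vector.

(-1, -2)

Column 1 of [phi]_U is the U-coordinate vector of phi(e1).
In standard coordinates phi(e1) = A e1 = (2, 5).
Converting to U: (2, 5) = -e1 - 2e2, so the coordinate vector is (-1, -2).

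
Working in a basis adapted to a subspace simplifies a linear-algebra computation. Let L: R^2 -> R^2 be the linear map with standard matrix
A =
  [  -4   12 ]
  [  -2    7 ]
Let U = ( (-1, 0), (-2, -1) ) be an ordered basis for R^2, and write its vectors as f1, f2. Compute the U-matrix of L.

With P the matrix whose columns are f1, f2, [L]_U = P^(-1) A P.
Column by column: L(f1) = A f1 = (4, 2); its U-coordinates (0, -2) give column 1.
Continuing for each basis vector yields [L]_U = [[0, -2], [-2, 3]].

[[0, -2], [-2, 3]]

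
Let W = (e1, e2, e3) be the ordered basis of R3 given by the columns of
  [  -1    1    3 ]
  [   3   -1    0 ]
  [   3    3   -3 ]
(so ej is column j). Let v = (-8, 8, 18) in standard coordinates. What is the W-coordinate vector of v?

Write v = c_1 e1 + ... + c_3 e3 and solve for the c_i.
Gaussian elimination on [M | v] yields c = (3, 1, -2).
Check: 3e1 + e2 - 2e3 = (-8, 8, 18).

(3, 1, -2)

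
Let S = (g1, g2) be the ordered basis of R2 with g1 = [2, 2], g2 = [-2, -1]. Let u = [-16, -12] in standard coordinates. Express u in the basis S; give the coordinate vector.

[-4, 4]

Write u = c_1 g1 + c_2 g2 and solve for the c_i.
System: 2c_1 - 2c_2 = -16, 2c_1 - c_2 = -12; solving gives c_1 = -4, c_2 = 4.
Check: -4g1 + 4g2 = [-16, -12].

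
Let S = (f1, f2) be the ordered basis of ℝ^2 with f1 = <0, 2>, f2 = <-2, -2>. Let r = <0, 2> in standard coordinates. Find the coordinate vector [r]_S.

<1, 0>

[r]_S is the unique c with M c = r, where M has columns f1, f2.
System: 0c_1 - 2c_2 = 0, 2c_1 - 2c_2 = 2; solving gives c_1 = 1, c_2 = 0.
Check: f1 + 0·f2 = <0, 2>.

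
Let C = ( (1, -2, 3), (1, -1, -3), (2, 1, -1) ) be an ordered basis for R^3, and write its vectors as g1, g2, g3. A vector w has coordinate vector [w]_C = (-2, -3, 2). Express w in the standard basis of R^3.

(-1, 9, 1)

By definition w = -2g1 - 3g2 + 2g3.
Summing componentwise gives (-1, 9, 1).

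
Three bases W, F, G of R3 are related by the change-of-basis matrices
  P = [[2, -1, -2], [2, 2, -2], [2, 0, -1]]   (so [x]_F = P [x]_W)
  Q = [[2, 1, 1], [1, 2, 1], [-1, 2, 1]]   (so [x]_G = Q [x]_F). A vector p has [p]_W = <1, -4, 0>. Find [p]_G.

Apply P to get F-coordinates <6, -6, 2>, then Q to get G-coordinates.
The result is [p]_G = <8, -4, -16>.

<8, -4, -16>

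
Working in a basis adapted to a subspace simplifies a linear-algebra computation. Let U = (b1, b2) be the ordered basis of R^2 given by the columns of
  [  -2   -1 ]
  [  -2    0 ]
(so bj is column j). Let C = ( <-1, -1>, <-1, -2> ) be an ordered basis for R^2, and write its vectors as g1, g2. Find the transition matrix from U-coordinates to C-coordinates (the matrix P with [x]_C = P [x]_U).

[[2, 2], [0, -1]]

Let M have columns bj and N have columns gj. Then for every x, N [x]_C = x = M [x]_U, so P = N^(-1) M.
Since det N = 1, N^(-1) has integer entries; multiplying gives P = [[2, 2], [0, -1]].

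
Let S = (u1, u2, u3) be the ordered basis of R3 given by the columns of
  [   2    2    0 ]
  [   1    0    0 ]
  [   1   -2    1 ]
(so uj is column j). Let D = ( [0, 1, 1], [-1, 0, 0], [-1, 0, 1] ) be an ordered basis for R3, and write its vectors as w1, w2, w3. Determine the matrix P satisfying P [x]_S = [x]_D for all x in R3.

Column j of P is [uj]_D, since P maps S-coordinates to D-coordinates.
Expressing u1 in D: u1 = w1 - 2w2 + 0·w3, so column 1 of P is [1, -2, 0].
Doing the same for each uj gives P = [[1, 0, 0], [-2, 0, -1], [0, -2, 1]].

[[1, 0, 0], [-2, 0, -1], [0, -2, 1]]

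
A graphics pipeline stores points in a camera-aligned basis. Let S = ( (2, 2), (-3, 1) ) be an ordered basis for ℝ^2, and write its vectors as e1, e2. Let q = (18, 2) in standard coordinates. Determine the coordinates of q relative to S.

(3, -4)

Write q = c_1 e1 + c_2 e2 and solve for the c_i.
System: 2c_1 - 3c_2 = 18, 2c_1 + c_2 = 2; solving gives c_1 = 3, c_2 = -4.
Check: 3e1 - 4e2 = (18, 2).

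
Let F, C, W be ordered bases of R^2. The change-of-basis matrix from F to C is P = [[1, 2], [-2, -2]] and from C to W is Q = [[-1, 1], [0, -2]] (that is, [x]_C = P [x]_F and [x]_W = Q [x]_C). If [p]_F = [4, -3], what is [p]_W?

Apply P to get C-coordinates [-2, -2], then Q to get W-coordinates.
The result is [p]_W = [0, 4].

[0, 4]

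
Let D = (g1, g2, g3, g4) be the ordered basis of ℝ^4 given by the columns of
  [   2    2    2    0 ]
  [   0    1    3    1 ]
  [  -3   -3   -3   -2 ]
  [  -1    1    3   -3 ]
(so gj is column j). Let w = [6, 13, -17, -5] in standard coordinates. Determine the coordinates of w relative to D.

We seek scalars with c_1 g1 + ... + c_4 g4 = w; equivalently solve M c = w where the columns of M are g1, ..., g4.
Row-reducing the augmented matrix [M | w] gives c = (2, -3, 4, 4).
Check: 2g1 - 3g2 + 4g3 + 4g4 = [6, 13, -17, -5].

[2, -3, 4, 4]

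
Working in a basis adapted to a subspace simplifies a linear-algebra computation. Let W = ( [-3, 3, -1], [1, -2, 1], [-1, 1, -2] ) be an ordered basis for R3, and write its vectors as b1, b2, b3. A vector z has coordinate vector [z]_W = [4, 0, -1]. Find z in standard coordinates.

[-11, 11, -2]

z = M [z]_W, where M has columns b1, ..., b3.
Carrying out the matrix-vector product, z = [-11, 11, -2].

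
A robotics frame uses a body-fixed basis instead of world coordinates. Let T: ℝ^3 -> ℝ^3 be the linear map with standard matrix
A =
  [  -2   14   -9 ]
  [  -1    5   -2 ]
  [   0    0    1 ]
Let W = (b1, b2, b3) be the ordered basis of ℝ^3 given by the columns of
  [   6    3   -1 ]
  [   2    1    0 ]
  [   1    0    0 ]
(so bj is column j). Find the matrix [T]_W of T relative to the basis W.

Let P have columns b1, ..., b3. Then [T]_W = P^(-1) A P.
Here det P = 1, so P^(-1) is integer; computing A P first and then P^(-1)(A P) gives [[1, 0, 0], [0, 2, 1], [-1, -2, 1]].

[[1, 0, 0], [0, 2, 1], [-1, -2, 1]]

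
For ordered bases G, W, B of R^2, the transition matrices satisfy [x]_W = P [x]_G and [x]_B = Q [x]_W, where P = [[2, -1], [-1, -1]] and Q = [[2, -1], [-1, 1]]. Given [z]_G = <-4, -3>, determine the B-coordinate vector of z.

<-17, 12>

First [z]_W = P [z]_G = <-5, 7>.
Then [z]_B = Q [z]_W = <-17, 12>.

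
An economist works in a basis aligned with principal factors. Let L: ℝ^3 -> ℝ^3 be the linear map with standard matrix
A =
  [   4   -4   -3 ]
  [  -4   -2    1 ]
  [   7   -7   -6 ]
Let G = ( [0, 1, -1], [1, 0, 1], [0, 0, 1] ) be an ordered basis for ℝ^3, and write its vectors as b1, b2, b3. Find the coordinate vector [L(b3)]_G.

[1, -3, -2]

Compute L(b3) = A b3 = [-3, 1, -6] in standard coordinates.
Then write this in G-coordinates: solve for y in y_1 b1 + ... + y_3 b3 = [-3, 1, -6].
This gives y = [1, -3, -2], which is column 3 of [L]_G.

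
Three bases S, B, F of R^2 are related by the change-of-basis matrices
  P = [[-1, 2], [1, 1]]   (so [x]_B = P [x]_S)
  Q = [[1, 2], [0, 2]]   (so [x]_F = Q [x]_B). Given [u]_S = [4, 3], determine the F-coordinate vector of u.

First [u]_B = P [u]_S = [2, 7].
Then [u]_F = Q [u]_B = [16, 14].

[16, 14]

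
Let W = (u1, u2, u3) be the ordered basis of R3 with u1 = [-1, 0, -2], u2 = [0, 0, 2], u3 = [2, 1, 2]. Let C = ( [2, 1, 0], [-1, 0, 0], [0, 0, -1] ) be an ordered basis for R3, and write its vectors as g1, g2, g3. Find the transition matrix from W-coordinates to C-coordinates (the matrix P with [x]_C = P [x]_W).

Let M have columns uj and N have columns gj. Then for every x, N [x]_C = x = M [x]_W, so P = N^(-1) M.
Since det N = -1, N^(-1) has integer entries; multiplying gives P = [[0, 0, 1], [1, 0, 0], [2, -2, -2]].

[[0, 0, 1], [1, 0, 0], [2, -2, -2]]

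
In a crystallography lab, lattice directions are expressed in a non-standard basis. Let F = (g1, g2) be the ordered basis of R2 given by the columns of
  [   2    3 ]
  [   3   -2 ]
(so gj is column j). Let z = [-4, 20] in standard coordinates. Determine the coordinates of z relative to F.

[4, -4]

[z]_F is the unique c with M c = z, where M has columns g1, g2.
System: 2c_1 + 3c_2 = -4, 3c_1 - 2c_2 = 20; solving gives c_1 = 4, c_2 = -4.
Check: 4g1 - 4g2 = [-4, 20].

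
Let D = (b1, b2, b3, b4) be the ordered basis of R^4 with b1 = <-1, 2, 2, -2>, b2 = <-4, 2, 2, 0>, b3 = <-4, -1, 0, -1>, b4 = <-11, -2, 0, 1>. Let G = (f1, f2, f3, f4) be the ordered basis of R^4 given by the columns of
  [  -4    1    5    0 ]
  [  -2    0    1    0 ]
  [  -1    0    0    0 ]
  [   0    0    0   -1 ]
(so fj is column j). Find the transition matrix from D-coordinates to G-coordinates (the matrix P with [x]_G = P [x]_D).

[[-2, -2, 0, 0], [1, -2, 1, -1], [-2, -2, -1, -2], [2, 0, 1, -1]]

Let M have columns bj and N have columns fj. Then for every x, N [x]_G = x = M [x]_D, so P = N^(-1) M.
Since det N = 1, N^(-1) has integer entries; multiplying gives P = [[-2, -2, 0, 0], [1, -2, 1, -1], [-2, -2, -1, -2], [2, 0, 1, -1]].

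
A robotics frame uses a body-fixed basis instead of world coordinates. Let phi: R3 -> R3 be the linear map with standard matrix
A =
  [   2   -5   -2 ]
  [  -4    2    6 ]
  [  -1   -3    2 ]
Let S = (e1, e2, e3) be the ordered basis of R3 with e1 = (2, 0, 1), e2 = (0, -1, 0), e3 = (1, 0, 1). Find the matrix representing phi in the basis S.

Let P have columns e1, ..., e3. Then [phi]_S = P^(-1) A P.
Here det P = -1, so P^(-1) is integer; computing A P first and then P^(-1)(A P) gives [[2, 2, -1], [2, 2, -2], [-2, 1, 2]].

[[2, 2, -1], [2, 2, -2], [-2, 1, 2]]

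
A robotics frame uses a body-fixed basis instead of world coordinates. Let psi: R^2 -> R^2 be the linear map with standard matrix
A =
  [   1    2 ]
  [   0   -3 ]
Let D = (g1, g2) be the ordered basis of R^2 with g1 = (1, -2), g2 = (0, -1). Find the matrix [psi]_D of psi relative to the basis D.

With P the matrix whose columns are g1, g2, [psi]_D = P^(-1) A P.
Column by column: psi(g1) = A g1 = (-3, 6); its D-coordinates (-3, 0) give column 1.
Continuing for each basis vector yields [psi]_D = [[-3, -2], [0, 1]].

[[-3, -2], [0, 1]]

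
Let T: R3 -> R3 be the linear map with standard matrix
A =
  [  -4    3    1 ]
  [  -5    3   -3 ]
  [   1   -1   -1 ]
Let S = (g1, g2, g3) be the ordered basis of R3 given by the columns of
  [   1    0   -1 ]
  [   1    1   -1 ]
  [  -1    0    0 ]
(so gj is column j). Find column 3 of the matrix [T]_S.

Column 3 of [T]_S is the S-coordinate vector of T(g3).
In standard coordinates T(g3) = A g3 = <1, 2, 0>.
Converting to S: <1, 2, 0> = 0·g1 + g2 - g3, so the coordinate vector is <0, 1, -1>.

<0, 1, -1>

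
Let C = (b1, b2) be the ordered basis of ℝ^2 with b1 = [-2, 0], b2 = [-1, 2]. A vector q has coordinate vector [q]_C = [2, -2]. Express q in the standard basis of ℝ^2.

[-2, -4]

q = M [q]_C, where M has columns b1, b2.
Carrying out the matrix-vector product, q = [-2, -4].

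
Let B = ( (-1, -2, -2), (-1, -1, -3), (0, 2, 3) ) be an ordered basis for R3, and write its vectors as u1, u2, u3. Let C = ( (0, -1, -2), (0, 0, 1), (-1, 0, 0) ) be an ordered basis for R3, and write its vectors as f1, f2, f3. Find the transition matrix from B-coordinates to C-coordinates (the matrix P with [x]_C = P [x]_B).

Column j of P is [uj]_C, since P maps B-coordinates to C-coordinates.
Expressing u1 in C: u1 = 2f1 + 2f2 + f3, so column 1 of P is (2, 2, 1).
Doing the same for each uj gives P = [[2, 1, -2], [2, -1, -1], [1, 1, 0]].

[[2, 1, -2], [2, -1, -1], [1, 1, 0]]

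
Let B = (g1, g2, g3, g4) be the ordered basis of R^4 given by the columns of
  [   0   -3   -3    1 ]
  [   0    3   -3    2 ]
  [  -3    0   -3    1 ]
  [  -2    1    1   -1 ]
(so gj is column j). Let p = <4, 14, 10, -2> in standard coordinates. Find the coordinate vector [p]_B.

<-1, 1, -1, 4>

Write p = c_1 g1 + ... + c_4 g4 and solve for the c_i.
Solving this 4x4 system gives c = (-1, 1, -1, 4).
Check: -g1 + g2 - g3 + 4g4 = <4, 14, 10, -2>.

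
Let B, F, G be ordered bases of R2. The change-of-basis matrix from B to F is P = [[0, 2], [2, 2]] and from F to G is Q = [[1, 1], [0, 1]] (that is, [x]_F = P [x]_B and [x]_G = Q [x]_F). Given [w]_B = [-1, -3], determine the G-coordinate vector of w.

[-14, -8]

Composing the changes, [w]_G = Q P [w]_B.
Q P = [[2, 4], [2, 2]]; applying this to [-1, -3] gives [-14, -8].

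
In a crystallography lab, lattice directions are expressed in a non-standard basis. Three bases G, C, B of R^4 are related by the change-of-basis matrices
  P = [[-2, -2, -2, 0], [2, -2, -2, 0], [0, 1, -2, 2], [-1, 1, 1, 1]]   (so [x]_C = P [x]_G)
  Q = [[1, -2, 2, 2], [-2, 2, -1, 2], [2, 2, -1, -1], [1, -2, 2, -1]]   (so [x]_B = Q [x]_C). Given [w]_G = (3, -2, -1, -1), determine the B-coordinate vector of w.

(-42, 12, 33, -21)

First [w]_C = P [w]_G = (0, 12, -2, -7).
Then [w]_B = Q [w]_C = (-42, 12, 33, -21).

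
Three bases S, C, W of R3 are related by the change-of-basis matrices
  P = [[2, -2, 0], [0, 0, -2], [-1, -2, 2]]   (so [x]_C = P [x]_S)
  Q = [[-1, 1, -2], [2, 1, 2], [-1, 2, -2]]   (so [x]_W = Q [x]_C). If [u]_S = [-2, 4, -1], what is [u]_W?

[30, -38, 32]

Apply P to get C-coordinates [-12, 2, -8], then Q to get W-coordinates.
The result is [u]_W = [30, -38, 32].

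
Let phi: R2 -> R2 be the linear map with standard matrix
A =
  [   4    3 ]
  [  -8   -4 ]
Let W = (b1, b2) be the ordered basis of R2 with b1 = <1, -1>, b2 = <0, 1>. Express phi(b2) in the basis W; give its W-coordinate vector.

Column 2 of [phi]_W is the W-coordinate vector of phi(b2).
In standard coordinates phi(b2) = A b2 = <3, -4>.
Converting to W: <3, -4> = 3b1 - b2, so the coordinate vector is <3, -1>.

<3, -1>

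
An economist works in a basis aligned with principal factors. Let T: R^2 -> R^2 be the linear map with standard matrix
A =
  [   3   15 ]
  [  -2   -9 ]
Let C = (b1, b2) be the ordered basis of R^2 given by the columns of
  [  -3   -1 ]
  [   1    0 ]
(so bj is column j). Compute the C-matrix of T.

The j-th column of [T]_C is [T(bj)]_C.
T(b1) = A b1 = [6, -3] = -3b1 + 3b2, so column 1 is [-3, 3].
Repeating for b2 and assembling the columns gives [[-3, 2], [3, -3]].

[[-3, 2], [3, -3]]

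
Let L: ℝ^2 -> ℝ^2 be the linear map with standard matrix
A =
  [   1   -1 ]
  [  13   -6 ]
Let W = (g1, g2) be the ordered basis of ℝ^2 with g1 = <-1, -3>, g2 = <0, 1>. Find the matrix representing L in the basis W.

Let P have columns g1, g2. Then [L]_W = P^(-1) A P.
Here det P = -1, so P^(-1) is integer; computing A P first and then P^(-1)(A P) gives [[-2, 1], [-1, -3]].

[[-2, 1], [-1, -3]]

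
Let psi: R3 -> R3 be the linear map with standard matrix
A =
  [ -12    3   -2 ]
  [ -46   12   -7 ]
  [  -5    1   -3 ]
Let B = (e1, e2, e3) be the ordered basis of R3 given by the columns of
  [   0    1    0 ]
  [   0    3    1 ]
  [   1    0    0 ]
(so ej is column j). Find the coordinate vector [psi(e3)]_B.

[1, 3, 3]

Column 3 of [psi]_B is the B-coordinate vector of psi(e3).
In standard coordinates psi(e3) = A e3 = [3, 12, 1].
Converting to B: [3, 12, 1] = e1 + 3e2 + 3e3, so the coordinate vector is [1, 3, 3].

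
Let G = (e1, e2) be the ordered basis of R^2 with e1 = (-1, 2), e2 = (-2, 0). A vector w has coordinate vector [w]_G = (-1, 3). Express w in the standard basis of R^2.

(-5, -2)

w = M [w]_G, where M has columns e1, e2.
Carrying out the matrix-vector product, w = (-5, -2).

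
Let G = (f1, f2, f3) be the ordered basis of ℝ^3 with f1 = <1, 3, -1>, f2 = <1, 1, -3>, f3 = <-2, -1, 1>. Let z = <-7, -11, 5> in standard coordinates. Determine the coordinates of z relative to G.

<-3, 0, 2>

Write z = c_1 f1 + ... + c_3 f3 and solve for the c_i.
Row-reducing the augmented matrix [M | z] gives c = (-3, 0, 2).
Check: -3f1 + 0·f2 + 2f3 = <-7, -11, 5>.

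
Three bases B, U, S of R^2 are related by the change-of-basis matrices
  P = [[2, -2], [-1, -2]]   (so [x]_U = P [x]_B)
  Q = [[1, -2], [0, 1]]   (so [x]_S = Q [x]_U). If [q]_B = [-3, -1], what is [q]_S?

[-14, 5]

Apply P to get U-coordinates [-4, 5], then Q to get S-coordinates.
The result is [q]_S = [-14, 5].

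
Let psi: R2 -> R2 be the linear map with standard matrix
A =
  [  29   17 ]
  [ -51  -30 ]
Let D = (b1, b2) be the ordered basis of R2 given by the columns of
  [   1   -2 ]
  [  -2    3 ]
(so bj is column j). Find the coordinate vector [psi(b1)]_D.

Column 1 of [psi]_D is the D-coordinate vector of psi(b1).
In standard coordinates psi(b1) = A b1 = (-5, 9).
Converting to D: (-5, 9) = -3b1 + b2, so the coordinate vector is (-3, 1).

(-3, 1)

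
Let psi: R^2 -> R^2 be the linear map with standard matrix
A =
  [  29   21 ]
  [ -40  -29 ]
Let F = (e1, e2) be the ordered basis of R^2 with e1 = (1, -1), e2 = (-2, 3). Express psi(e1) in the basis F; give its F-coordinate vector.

(2, -3)

Compute psi(e1) = A e1 = (8, -11) in standard coordinates.
Then write this in F-coordinates: solve for y in y_1 e1 + y_2 e2 = (8, -11).
This gives y = (2, -3), which is column 1 of [psi]_F.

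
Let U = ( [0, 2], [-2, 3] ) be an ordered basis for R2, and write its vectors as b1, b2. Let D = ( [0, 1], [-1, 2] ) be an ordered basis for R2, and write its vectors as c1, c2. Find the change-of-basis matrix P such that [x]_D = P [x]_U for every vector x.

[[2, -1], [0, 2]]

Column j of P is [bj]_D, since P maps U-coordinates to D-coordinates.
Expressing b1 in D: b1 = 2c1 + 0·c2, so column 1 of P is [2, 0].
Doing the same for each bj gives P = [[2, -1], [0, 2]].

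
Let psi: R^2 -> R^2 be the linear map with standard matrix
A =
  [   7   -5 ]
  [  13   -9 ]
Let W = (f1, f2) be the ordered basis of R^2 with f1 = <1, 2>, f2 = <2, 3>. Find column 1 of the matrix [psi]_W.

Column 1 of [psi]_W is the W-coordinate vector of psi(f1).
In standard coordinates psi(f1) = A f1 = <-3, -5>.
Converting to W: <-3, -5> = -f1 - f2, so the coordinate vector is <-1, -1>.

<-1, -1>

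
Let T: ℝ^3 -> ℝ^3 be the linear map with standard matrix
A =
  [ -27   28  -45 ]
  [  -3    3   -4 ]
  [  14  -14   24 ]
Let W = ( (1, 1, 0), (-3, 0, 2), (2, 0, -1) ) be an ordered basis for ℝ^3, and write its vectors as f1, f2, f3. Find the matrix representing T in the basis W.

[[0, 1, -2], [1, 2, 1], [2, -2, -2]]

Let P have columns f1, ..., f3. Then [T]_W = P^(-1) A P.
Here det P = 1, so P^(-1) is integer; computing A P first and then P^(-1)(A P) gives [[0, 1, -2], [1, 2, 1], [2, -2, -2]].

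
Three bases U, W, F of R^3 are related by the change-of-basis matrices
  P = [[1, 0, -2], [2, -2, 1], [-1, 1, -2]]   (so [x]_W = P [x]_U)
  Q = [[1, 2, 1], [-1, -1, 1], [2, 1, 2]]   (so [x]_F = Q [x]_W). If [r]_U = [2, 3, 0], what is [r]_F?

Apply P to get W-coordinates [2, -2, 1], then Q to get F-coordinates.
The result is [r]_F = [-1, 1, 4].

[-1, 1, 4]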